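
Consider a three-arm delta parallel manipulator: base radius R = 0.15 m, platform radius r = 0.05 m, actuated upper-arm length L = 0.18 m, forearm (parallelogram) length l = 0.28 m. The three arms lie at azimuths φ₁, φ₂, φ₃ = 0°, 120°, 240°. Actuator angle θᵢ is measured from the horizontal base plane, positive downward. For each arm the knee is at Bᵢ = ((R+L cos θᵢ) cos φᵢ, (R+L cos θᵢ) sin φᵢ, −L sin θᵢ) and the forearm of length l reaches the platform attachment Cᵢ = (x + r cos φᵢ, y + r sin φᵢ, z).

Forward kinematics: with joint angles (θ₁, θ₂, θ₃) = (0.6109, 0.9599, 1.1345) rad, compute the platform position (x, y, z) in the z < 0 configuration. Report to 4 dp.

(0.0656, 0.0260, -0.3146)

φ1=0.0°: virtual centre (0.2474, 0.0000, -0.1032), radius l
arm 2 at φ=120.0°: (R−r)+L cos θ2 = 0.2032;  S2 = (-0.1016, 0.1760, -0.1474)
φ3=240.0°: virtual centre (-0.0880, -0.1525, -0.1631), radius l
eliminate P² terms by subtracting sphere 1 from 2 and 3
linear system: -0.6981x+0.3520y = -0.0088−-0.0884z; -0.6710x+-0.3050y = -0.0143−-0.1198z
det = 0.4491;  x = 0.0172+-0.1539z,  y = 0.0090+-0.0541z
into |P−S₁|² = l²: 1.0266z² + 0.2764z + -0.0146 = 0;  Δ = 0.1365;  z = -0.3146 or 0.0453 → z<0 root = -0.3146
x = 0.0656, y = 0.0260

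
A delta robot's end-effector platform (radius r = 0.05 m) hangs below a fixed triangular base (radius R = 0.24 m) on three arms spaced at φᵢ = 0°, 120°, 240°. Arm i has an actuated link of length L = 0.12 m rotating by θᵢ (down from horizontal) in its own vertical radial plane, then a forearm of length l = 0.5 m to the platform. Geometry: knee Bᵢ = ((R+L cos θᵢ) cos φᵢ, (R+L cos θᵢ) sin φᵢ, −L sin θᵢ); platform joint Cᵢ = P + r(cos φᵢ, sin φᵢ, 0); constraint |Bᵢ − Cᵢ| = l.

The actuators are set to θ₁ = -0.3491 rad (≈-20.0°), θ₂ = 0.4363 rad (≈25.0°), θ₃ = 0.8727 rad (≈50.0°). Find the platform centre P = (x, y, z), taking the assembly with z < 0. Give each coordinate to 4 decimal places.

centre 1 = (0.3028·cos0.0°, 0.3028·sin0.0°, 0.0410) = (0.3028, 0.0000, 0.0410)
arm 2 at φ=120.0°: (R−r)+L cos θ2 = 0.2988;  centre 2 = (-0.1494, 0.2587, -0.0507)
φ3=240.0°: virtual centre (-0.1336, -0.2313, -0.0919), radius l
|centre ₂|²−|centre ₁|² = -0.0015;  |centre ₃|²−|centre ₁|² = -0.0135
plane₁₂: -0.9043x+0.5175y+-0.1835z = -0.0015
Cramer: x(z) = 0.0089-0.2558z;  y(z) = 0.0125-0.0924z
sphere 1 gives Az²+Bz+C=0 with A=1.0740, B=0.0659, C=-0.1618;  B²−4AC=0.6993;  roots -0.4200, 0.3586;  negative root z = -0.4200
x = 0.1163, y = 0.0513

(0.1163, 0.0513, -0.4200)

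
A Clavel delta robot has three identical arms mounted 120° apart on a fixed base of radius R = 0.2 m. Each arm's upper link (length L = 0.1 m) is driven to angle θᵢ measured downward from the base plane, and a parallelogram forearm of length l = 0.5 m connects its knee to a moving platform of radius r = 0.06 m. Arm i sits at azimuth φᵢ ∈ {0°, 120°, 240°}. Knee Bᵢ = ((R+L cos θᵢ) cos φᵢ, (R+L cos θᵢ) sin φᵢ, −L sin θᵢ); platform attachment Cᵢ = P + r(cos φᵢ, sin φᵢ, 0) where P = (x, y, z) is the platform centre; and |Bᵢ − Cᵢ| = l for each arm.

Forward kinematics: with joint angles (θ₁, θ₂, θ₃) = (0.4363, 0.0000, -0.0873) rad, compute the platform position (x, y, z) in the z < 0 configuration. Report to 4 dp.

(-0.0631, -0.0093, -0.4468)

S1 = (0.2306·cos0.0°, 0.2306·sin0.0°, -0.0423) = (0.2306, 0.0000, -0.0423)
S2 = (0.2400·cos120.0°, 0.2400·sin120.0°, 0.0000) = (-0.1200, 0.2078, 0.0000)
arm 3 at φ=240.0°: (R−r)+L cos θ3 = 0.2396;  S3 = (-0.1198, -0.2075, 0.0087)
|S₂|²−|S₁|² = 0.0026;  |S₃|²−|S₁|² = 0.0025
linear system: -0.7013x+0.4157y = 0.0026−0.0845z; -0.7009x+-0.4150y = 0.0025−0.1020z
Cramer: x(z) = -0.0037+0.1330z;  y(z) = 0.0001+0.0211z
into |P−S₁|² = l²: 1.0181z² + 0.0222z + -0.1933 = 0;  Δ = 0.7878;  z = -0.4468 or 0.4250 → z<0 root = -0.4468
x = -0.0631, y = -0.0093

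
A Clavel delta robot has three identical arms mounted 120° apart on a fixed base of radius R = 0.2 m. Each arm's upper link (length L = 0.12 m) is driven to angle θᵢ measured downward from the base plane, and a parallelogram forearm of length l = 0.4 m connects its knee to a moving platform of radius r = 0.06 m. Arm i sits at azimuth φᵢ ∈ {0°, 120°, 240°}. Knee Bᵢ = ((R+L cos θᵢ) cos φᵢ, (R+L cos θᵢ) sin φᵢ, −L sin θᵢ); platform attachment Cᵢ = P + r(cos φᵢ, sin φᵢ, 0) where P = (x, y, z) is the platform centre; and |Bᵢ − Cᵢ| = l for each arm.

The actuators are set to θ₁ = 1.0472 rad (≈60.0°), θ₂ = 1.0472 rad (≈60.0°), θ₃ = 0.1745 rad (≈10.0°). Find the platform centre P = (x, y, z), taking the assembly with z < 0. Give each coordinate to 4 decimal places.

centre 1 = (0.2000·cos0.0°, 0.2000·sin0.0°, -0.1039) = (0.2000, 0.0000, -0.1039)
φ2=120.0°: virtual centre (-0.1000, 0.1732, -0.1039), radius l
centre 3 = (0.2582·cos240.0°, 0.2582·sin240.0°, -0.0208) = (-0.1291, -0.2236, -0.0208)
subtract pairs → two planes through P
[-0.6000 0.3464 0.0000]·P = 0.0000;  [-0.6582 -0.4472 0.1662]·P = 0.0163
det = 0.4963;  x = -0.0114+0.1160z,  y = -0.0197+0.2009z
sphere 1 gives Az²+Bz+C=0 with A=1.0538, B=0.1509, C=-0.1041;  B²−4AC=0.4617;  roots -0.3940, 0.2508;  negative root z = -0.3940
x = -0.0571, y = -0.0988

(-0.0571, -0.0988, -0.3940)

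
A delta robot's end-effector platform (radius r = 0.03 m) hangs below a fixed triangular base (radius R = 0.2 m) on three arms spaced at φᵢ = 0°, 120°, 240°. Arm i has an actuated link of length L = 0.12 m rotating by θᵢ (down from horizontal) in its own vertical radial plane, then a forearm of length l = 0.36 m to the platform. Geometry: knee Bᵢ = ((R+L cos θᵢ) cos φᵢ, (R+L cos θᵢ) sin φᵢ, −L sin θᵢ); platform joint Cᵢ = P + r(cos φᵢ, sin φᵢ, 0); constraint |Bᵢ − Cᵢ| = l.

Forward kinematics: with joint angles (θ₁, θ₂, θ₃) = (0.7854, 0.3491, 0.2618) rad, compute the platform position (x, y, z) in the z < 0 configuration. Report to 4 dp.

φ1=0.0°: virtual centre (0.2549, 0.0000, -0.0849), radius l
φ2=120.0°: virtual centre (-0.1414, 0.2449, -0.0410), radius l
φ3=240.0°: virtual centre (-0.1430, -0.2476, -0.0311), radius l
eliminate P² terms by subtracting sphere 1 from 2 and 3
linear system: -0.7925x+0.4898y = 0.0095−0.0876z; -0.7956x+-0.4952y = 0.0106−0.1076z
det = 0.7821;  x = -0.0126+0.1228z,  y = -0.0010+0.0199z
quadratic in z: (1.0155)z²+(0.1039)z+(-0.0509)=0, √Δ=0.4662 → z ∈ {-0.2807, 0.1784}; z = -0.2807 (taking z<0)
x = -0.0471, y = -0.0066

(-0.0471, -0.0066, -0.2807)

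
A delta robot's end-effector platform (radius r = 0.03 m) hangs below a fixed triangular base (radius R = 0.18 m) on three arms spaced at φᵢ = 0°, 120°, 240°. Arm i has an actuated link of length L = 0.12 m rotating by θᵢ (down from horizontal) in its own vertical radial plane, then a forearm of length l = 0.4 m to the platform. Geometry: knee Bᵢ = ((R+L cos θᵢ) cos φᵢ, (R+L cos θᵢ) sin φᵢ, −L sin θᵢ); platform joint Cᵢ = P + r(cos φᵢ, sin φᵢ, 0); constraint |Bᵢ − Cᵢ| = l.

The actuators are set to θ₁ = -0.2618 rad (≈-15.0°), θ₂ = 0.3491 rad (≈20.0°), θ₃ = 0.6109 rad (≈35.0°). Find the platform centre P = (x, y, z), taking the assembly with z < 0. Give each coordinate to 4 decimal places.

(0.0740, 0.0261, -0.3189)

S1 = (0.2659·cos0.0°, 0.2659·sin0.0°, 0.0311) = (0.2659, 0.0000, 0.0311)
φ2=120.0°: virtual centre (-0.1314, 0.2276, -0.0410), radius l
arm 3 at φ=240.0°: ρ3 = 0.2483;  S3 = (-0.1241, -0.2150, -0.0688)
subtract pairs → two planes through P
linear system: -0.7946x+0.4551y = -0.0009−-0.1442z; -0.7801x+-0.4301y = -0.0053−-0.1998z
det = 0.6968;  x = 0.0040+-0.2195z,  y = 0.0050+-0.0664z
into |P−S₁|² = l²: 1.0526z² + 0.0522z + -0.0904 = 0;  Δ = 0.3835;  z = -0.3189 or 0.2694 → z<0 root = -0.3189
x = 0.0740, y = 0.0261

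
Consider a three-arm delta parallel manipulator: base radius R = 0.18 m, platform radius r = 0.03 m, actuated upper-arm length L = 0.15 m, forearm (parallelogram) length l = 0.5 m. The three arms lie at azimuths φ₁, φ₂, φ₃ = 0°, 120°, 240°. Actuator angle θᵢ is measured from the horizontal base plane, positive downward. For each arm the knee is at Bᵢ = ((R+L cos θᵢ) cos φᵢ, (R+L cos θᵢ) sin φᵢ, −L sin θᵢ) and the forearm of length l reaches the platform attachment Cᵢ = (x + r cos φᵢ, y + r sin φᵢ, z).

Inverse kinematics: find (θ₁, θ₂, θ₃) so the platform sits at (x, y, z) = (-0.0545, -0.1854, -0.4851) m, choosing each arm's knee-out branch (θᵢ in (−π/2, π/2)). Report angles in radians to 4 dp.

rotate P by −φ1: (-0.0545, -0.1854, -0.4851)
  A=0.2045, B=-0.4851, C=(l²−L²−A²−y'²−z²)/(2L)=-0.2801
  √(A²+B²)=0.5264;  θ1 = -1.1718+2.1317 ≈ 0.9599
arm 2 (φ=120.0°): x'=-0.1333, y'=0.1399
  A cos θ + B sin θ = C:  0.2833·cos θ + -0.4851·sin θ = -0.3589
  θ2 = atan2(B,A) + arccos(C/0.5618) = 1.2215
φ3=240.0° → target in arm frame (0.1878, 0.0455)
  A=-0.0378, B=-0.4851, C=(l²−L²−A²−y'²−z²)/(2L)=-0.0377
  γ=atan2(-0.4851,-0.0378)=-1.6486;  ψ=arccos(-0.0776)=1.6484;  θ3=γ+ψ≈-0.0001

θ₁ = 0.9599, θ₂ = 1.2215, θ₃ = -0.0001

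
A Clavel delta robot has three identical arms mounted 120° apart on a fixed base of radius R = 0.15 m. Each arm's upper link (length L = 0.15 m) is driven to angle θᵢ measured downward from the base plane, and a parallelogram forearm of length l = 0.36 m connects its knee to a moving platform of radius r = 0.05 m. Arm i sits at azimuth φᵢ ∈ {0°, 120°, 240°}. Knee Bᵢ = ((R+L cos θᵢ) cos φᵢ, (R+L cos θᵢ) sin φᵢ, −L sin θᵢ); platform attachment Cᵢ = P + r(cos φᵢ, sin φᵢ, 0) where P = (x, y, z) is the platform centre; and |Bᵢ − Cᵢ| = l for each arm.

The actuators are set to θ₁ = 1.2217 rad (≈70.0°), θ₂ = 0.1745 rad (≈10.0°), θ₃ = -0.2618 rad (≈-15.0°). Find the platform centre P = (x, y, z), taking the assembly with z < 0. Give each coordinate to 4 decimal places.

φ1=0.0°: virtual centre (0.1513, 0.0000, -0.1410), radius l
S2 = (0.2477·cos120.0°, 0.2477·sin120.0°, -0.0260) = (-0.1239, 0.2145, -0.0260)
S3 = (0.2449·cos240.0°, 0.2449·sin240.0°, 0.0388) = (-0.1224, -0.2121, 0.0388)
subtract pairs → two planes through P
[-0.5503 0.4291 0.2298]·P = 0.0193;  [-0.5475 -0.4242 0.3596]·P = 0.0187
det = 0.4683;  x = -0.0346+0.5375z,  y = 0.0005+0.1538z
quadratic in z: (1.3126)z²+(0.0822)z+(-0.0752)=0, √Δ=0.6336 → z ∈ {-0.2727, 0.2100}; z = -0.2727 (taking z<0)
x = -0.1812, y = -0.0414

(-0.1812, -0.0414, -0.2727)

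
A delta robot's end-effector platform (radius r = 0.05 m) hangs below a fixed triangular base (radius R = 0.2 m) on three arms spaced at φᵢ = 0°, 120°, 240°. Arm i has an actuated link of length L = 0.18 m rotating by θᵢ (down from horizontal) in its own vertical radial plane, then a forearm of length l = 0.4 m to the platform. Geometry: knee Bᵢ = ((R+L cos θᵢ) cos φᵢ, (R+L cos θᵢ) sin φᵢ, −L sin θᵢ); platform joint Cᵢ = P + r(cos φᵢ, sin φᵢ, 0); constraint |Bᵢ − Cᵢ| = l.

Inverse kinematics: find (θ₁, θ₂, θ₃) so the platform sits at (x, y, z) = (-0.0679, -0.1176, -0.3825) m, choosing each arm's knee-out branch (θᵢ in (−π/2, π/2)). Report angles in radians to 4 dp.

θ₁ = 1.0471, θ₂ = 1.0471, θ₃ = 0.1748

rotate P by −φ1: (-0.0679, -0.1176, -0.3825)
  A=0.2179, B=-0.3825, C=(l²−L²−A²−y'²−z²)/(2L)=-0.2223
  √(A²+B²)=0.4402;  θ1 = -1.0530+2.1001 ≈ 1.0471
arm 2 (φ=120.0°): x'=-0.0679, y'=0.1176
  A cos θ + B sin θ = C:  0.2179·cos θ + -0.3825·sin θ = -0.2223
  √(A²+B²)=0.4402;  θ2 = -1.0530+2.1001 ≈ 1.0471
arm 3 (φ=240.0°): x'=0.1358, y'=0.0000
  A=0.0142, B=-0.3825, C=(l²−L²−A²−y'²−z²)/(2L)=-0.0525
  θ3 = atan2(B,A) + arccos(C/0.3828) = 0.1748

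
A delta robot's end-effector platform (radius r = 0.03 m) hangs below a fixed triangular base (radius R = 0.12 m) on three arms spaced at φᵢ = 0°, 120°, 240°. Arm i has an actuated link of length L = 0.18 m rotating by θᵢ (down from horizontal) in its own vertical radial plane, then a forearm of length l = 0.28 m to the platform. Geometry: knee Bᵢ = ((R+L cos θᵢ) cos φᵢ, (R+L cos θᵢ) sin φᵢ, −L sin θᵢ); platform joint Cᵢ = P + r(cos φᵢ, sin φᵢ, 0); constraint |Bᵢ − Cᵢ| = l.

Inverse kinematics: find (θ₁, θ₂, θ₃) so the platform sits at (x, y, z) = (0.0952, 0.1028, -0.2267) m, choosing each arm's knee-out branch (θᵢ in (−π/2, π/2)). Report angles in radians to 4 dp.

φ1=0.0° → target in arm frame (0.0952, 0.1028)
  A=-0.0052, B=-0.2267, C=(l²−L²−A²−y'²−z²)/(2L)=-0.0444
  θ1 = atan2(B,A) + arccos(C/0.2268) = 0.1742
rotate P by −φ2: (0.0414, -0.1338, -0.2267)
  A cos θ + B sin θ = C:  0.0486·cos θ + -0.2267·sin θ = -0.0713
  γ=atan2(-0.2267,0.0486)=-1.3597;  ψ=arccos(-0.3075)=1.8834;  θ2=γ+ψ≈0.5237
rotate P by −φ3: (-0.1366, 0.0310, -0.2267)
  A=0.2266, B=-0.2267, C=(l²−L²−A²−y'²−z²)/(2L)=-0.1603
  θ3 = atan2(B,A) + arccos(C/0.3206) = 1.3090

θ₁ = 0.1742, θ₂ = 0.5237, θ₃ = 1.3090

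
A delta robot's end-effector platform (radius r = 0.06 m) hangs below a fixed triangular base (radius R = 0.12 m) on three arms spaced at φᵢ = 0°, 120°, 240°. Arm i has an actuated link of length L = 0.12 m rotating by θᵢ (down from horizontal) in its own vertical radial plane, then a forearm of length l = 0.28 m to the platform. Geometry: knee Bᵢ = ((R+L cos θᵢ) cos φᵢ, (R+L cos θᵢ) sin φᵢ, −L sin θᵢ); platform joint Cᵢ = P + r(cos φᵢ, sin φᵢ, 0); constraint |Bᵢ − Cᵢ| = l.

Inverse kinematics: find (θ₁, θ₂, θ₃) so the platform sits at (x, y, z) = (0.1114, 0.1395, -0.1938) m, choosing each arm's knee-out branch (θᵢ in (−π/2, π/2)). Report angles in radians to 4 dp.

θ₁ = -0.3496, θ₂ = -0.0002, θ₃ = 1.3086

rotate P by −φ1: (0.1114, 0.1395, -0.1938)
  e−x'=-0.0514;  (l²−L²−(e−x')²−y'²−z²)/2L = 0.0181
  θ1 = atan2(B,A) + arccos(C/0.2005) = -0.3496
arm 2 (φ=120.0°): x'=0.0651, y'=-0.1662
  e−x'=-0.0051;  (l²−L²−(e−x')²−y'²−z²)/2L = -0.0051
  √(A²+B²)=0.1939;  θ2 = -1.5972+1.5969 ≈ -0.0002
φ3=240.0° → target in arm frame (-0.1765, 0.0267)
  A cos θ + B sin θ = C:  0.2365·cos θ + -0.1938·sin θ = -0.1259
  γ=atan2(-0.1938,0.2365)=-0.6865;  ψ=arccos(-0.4117)=1.9951;  θ3=γ+ψ≈1.3086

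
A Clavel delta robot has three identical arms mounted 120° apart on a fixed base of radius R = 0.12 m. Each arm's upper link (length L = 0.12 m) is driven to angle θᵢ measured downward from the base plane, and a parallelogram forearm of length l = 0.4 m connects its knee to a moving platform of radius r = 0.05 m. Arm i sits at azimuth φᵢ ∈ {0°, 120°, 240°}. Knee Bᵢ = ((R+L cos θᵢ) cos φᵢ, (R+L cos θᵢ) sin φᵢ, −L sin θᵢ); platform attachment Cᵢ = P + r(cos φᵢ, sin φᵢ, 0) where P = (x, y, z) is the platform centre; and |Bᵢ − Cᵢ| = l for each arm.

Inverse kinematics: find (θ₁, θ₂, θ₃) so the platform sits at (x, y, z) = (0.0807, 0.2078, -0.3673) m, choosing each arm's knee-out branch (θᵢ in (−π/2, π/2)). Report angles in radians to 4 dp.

arm 1 (φ=0.0°): x'=0.0807, y'=0.2078
  e−x'=-0.0107;  (l²−L²−(e−x')²−y'²−z²)/2L = -0.1359
  √(A²+B²)=0.3675;  θ1 = -1.5999+1.9495 ≈ 0.3496
rotate P by −φ2: (0.1396, -0.1738, -0.3673)
  A cos θ + B sin θ = C:  -0.0696·cos θ + -0.3673·sin θ = -0.1015
  √(A²+B²)=0.3738;  θ2 = -1.7581+1.8457 ≈ 0.0876
arm 3 (φ=240.0°): x'=-0.2203, y'=-0.0340
  A cos θ + B sin θ = C:  0.2903·cos θ + -0.3673·sin θ = -0.3114
  θ3 = atan2(B,A) + arccos(C/0.4682) = 1.3966

θ₁ = 0.3496, θ₂ = 0.0876, θ₃ = 1.3966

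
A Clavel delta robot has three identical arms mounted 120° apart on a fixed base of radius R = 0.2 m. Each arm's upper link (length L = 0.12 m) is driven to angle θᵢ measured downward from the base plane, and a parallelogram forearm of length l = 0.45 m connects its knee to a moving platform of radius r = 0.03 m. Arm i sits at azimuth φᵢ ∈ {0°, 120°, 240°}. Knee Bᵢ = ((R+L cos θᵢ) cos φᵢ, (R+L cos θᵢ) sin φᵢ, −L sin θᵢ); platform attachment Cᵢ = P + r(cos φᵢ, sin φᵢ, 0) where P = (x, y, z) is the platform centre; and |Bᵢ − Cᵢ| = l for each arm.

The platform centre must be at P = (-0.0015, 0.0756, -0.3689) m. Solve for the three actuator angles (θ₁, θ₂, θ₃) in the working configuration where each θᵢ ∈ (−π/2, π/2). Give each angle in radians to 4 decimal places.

arm 1 (φ=0.0°): x'=-0.0015, y'=0.0756
  A=0.1715, B=-0.3689, C=(l²−L²−A²−y'²−z²)/(2L)=0.0704
  θ1 = atan2(B,A) + arccos(C/0.4068) = 0.2614
rotate P by −φ2: (0.0662, -0.0365, -0.3689)
  e−x'=0.1038;  (l²−L²−(e−x')²−y'²−z²)/2L = 0.1663
  γ=atan2(-0.3689,0.1038)=-1.2966;  ψ=arccos(0.4339)=1.1219;  θ2=γ+ψ≈-0.1746
rotate P by −φ3: (-0.0647, -0.0391, -0.3689)
  e−x'=0.2347;  (l²−L²−(e−x')²−y'²−z²)/2L = -0.0192
  √(A²+B²)=0.4372;  θ3 = -1.0041+1.6147 ≈ 0.6106

θ₁ = 0.2614, θ₂ = -0.1746, θ₃ = 0.6106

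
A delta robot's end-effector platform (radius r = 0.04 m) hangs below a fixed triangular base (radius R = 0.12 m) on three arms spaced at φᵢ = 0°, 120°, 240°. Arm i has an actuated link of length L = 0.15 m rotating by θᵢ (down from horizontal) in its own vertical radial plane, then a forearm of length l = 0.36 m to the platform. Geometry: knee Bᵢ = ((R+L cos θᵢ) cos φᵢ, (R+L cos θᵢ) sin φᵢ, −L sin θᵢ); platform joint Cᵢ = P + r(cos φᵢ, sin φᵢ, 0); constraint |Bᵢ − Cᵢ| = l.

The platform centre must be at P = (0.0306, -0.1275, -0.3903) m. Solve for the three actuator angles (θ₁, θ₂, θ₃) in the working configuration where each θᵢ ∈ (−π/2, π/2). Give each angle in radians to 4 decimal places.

φ1=0.0° → target in arm frame (0.0306, -0.1275)
  A=0.0494, B=-0.3903, C=(l²−L²−A²−y'²−z²)/(2L)=-0.2131
  θ1 = atan2(B,A) + arccos(C/0.3934) = 0.6983
arm 2 (φ=120.0°): x'=-0.1257, y'=0.0372
  A cos θ + B sin θ = C:  0.2057·cos θ + -0.3903·sin θ = -0.2965
  θ2 = atan2(B,A) + arccos(C/0.4412) = 1.2219
φ3=240.0° → target in arm frame (0.0951, 0.0903)
  e−x'=-0.0151;  (l²−L²−(e−x')²−y'²−z²)/2L = -0.1787
  θ3 = atan2(B,A) + arccos(C/0.3906) = 0.4365

θ₁ = 0.6983, θ₂ = 1.2219, θ₃ = 0.4365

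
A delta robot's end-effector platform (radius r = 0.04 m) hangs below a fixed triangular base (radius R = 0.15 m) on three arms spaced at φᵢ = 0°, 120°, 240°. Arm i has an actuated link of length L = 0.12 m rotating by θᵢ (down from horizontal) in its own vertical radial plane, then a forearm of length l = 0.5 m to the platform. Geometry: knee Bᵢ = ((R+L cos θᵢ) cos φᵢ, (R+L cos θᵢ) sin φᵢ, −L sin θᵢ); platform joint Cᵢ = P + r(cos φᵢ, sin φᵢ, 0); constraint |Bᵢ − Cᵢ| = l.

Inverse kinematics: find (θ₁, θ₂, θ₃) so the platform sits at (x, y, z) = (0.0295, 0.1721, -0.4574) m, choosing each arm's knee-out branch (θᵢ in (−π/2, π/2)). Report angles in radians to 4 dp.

θ₁ = 0.2615, θ₂ = -0.1747, θ₃ = 0.9600

arm 1 (φ=0.0°): x'=0.0295, y'=0.1721
  e−x'=0.0805;  (l²−L²−(e−x')²−y'²−z²)/2L = -0.0405
  γ=atan2(-0.4574,0.0805)=-1.3966;  ψ=arccos(-0.0871)=1.6581;  θ1=γ+ψ≈0.2615
rotate P by −φ2: (0.1343, -0.1116, -0.4574)
  e−x'=-0.0243;  (l²−L²−(e−x')²−y'²−z²)/2L = 0.0556
  γ=atan2(-0.4574,-0.0243)=-1.6239;  ψ=arccos(0.1214)=1.4491;  θ2=γ+ψ≈-0.1747
arm 3 (φ=240.0°): x'=-0.1638, y'=-0.0605
  A=0.2738, B=-0.4574, C=(l²−L²−A²−y'²−z²)/(2L)=-0.2177
  γ=atan2(-0.4574,0.2738)=-1.0314;  ψ=arccos(-0.4083)=1.9914;  θ3=γ+ψ≈0.9600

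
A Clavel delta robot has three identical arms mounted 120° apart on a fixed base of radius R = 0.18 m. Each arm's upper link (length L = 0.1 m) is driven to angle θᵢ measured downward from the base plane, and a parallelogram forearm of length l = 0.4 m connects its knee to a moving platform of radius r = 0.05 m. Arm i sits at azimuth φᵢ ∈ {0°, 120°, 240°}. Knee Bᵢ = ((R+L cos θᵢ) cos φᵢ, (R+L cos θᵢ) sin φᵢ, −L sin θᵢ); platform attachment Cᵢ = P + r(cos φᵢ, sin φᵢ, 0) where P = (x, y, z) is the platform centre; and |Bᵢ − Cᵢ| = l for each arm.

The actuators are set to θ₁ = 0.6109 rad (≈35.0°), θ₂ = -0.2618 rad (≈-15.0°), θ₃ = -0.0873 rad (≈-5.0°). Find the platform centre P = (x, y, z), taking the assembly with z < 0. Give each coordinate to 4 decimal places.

(-0.0818, 0.0136, -0.3286)

arm 1 at φ=0.0°: ρ1 = 0.2119;  O1 = (0.2119, 0.0000, -0.0574)
arm 2 at φ=120.0°: ρ2 = 0.2266;  O2 = (-0.1133, 0.1962, 0.0259)
O3 = (0.2296·cos240.0°, 0.2296·sin240.0°, 0.0087) = (-0.1148, -0.1989, 0.0087)
subtract pairs → two planes through P
plane₁₂: -0.6504x+0.3925y+0.1665z = 0.0038
Cramer: x(z) = -0.0065+0.2292z;  y(z) = -0.0010-0.0443z
sphere 1 gives Az²+Bz+C=0 with A=1.0545, B=0.0147, C=-0.1090;  B²−4AC=0.4601;  roots -0.3286, 0.3146;  negative root z = -0.3286
x = -0.0818, y = 0.0136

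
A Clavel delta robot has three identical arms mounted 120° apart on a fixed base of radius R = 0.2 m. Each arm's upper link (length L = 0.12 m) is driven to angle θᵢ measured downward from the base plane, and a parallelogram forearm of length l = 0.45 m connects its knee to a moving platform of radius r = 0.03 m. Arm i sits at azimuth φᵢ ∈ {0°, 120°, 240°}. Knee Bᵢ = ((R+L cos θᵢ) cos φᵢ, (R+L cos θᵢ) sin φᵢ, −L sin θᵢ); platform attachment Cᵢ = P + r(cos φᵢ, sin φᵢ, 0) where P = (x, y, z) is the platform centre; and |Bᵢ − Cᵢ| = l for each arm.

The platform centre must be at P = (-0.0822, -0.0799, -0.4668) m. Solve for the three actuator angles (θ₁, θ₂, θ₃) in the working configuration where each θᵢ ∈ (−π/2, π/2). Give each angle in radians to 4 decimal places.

φ1=0.0° → target in arm frame (-0.0822, -0.0799)
  A=0.2522, B=-0.4668, C=(l²−L²−A²−y'²−z²)/(2L)=-0.4158
  θ1 = atan2(B,A) + arccos(C/0.5306) = 1.3959
rotate P by −φ2: (-0.0281, 0.1111, -0.4668)
  A cos θ + B sin θ = C:  0.1981·cos θ + -0.4668·sin θ = -0.3391
  θ2 = atan2(B,A) + arccos(C/0.5071) = 1.1339
rotate P by −φ3: (0.1103, -0.0312, -0.4668)
  A=0.0597, B=-0.4668, C=(l²−L²−A²−y'²−z²)/(2L)=-0.1431
  √(A²+B²)=0.4706;  θ3 = -1.4436+1.8798 ≈ 0.4362

θ₁ = 1.3959, θ₂ = 1.1339, θ₃ = 0.4362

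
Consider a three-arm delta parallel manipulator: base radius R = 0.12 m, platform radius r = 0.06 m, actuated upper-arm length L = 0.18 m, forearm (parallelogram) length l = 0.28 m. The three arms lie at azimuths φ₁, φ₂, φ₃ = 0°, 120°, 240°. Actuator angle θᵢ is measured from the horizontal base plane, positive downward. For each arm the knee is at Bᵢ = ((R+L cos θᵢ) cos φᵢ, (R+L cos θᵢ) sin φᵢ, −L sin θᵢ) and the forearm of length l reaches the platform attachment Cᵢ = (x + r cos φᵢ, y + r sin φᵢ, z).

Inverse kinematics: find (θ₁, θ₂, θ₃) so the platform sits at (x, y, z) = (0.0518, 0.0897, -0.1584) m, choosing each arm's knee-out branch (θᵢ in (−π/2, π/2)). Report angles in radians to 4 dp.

arm 1 (φ=0.0°): x'=0.0518, y'=0.0897
  A=0.0082, B=-0.1584, C=(l²−L²−A²−y'²−z²)/(2L)=0.0355
  γ=atan2(-0.1584,0.0082)=-1.5191;  ψ=arccos(0.2241)=1.3448;  θ1=γ+ψ≈-0.1743
φ2=120.0° → target in arm frame (0.0518, -0.0897)
  A cos θ + B sin θ = C:  0.0082·cos θ + -0.1584·sin θ = 0.0355
  θ2 = atan2(B,A) + arccos(C/0.1586) = -0.1741
rotate P by −φ3: (-0.1036, 0.0000, -0.1584)
  e−x'=0.1636;  (l²−L²−(e−x')²−y'²−z²)/2L = -0.0162
  √(A²+B²)=0.2277;  θ3 = -0.7693+1.6422 ≈ 0.8729

θ₁ = -0.1743, θ₂ = -0.1741, θ₃ = 0.8729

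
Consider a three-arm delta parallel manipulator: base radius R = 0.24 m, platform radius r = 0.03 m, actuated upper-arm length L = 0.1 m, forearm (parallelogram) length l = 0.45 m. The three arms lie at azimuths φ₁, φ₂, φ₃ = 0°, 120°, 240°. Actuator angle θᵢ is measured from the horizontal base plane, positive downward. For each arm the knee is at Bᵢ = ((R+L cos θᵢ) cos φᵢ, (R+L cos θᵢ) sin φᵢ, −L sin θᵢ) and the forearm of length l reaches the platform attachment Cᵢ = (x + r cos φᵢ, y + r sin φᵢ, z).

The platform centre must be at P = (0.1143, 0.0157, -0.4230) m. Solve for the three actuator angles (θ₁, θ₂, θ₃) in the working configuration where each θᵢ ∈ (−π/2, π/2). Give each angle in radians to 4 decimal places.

θ₁ = 0.1744, θ₂ = 1.2214, θ₃ = 1.3961

arm 1 (φ=0.0°): x'=0.1143, y'=0.0157
  A=0.0957, B=-0.4230, C=(l²−L²−A²−y'²−z²)/(2L)=0.0208
  θ1 = atan2(B,A) + arccos(C/0.4337) = 0.1744
φ2=120.0° → target in arm frame (-0.0436, -0.1068)
  A=0.2536, B=-0.4230, C=(l²−L²−A²−y'²−z²)/(2L)=-0.3107
  γ=atan2(-0.4230,0.2536)=-1.0308;  ψ=arccos(-0.6299)=2.2523;  θ2=γ+ψ≈1.2214
rotate P by −φ3: (-0.0707, 0.0911, -0.4230)
  A cos θ + B sin θ = C:  0.2807·cos θ + -0.4230·sin θ = -0.3678
  γ=atan2(-0.4230,0.2807)=-0.9848;  ψ=arccos(-0.7244)=2.3810;  θ3=γ+ψ≈1.3961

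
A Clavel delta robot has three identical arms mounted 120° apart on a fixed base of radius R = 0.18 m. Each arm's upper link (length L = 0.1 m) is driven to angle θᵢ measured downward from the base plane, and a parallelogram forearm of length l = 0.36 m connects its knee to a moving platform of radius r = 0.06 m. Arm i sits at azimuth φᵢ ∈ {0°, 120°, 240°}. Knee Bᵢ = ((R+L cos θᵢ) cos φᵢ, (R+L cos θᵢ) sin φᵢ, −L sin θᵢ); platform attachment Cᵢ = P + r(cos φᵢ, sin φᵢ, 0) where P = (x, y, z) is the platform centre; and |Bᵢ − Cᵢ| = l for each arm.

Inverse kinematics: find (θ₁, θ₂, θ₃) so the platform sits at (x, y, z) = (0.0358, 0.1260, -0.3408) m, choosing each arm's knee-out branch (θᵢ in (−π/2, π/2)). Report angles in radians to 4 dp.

rotate P by −φ1: (0.0358, 0.1260, -0.3408)
  A=0.0842, B=-0.3408, C=(l²−L²−A²−y'²−z²)/(2L)=-0.0976
  γ=atan2(-0.3408,0.0842)=-1.3286;  ψ=arccos(-0.2779)=1.8524;  θ1=γ+ψ≈0.5238
arm 2 (φ=120.0°): x'=0.0912, y'=-0.0940
  A=0.0288, B=-0.3408, C=(l²−L²−A²−y'²−z²)/(2L)=-0.0310
  √(A²+B²)=0.3420;  θ2 = -1.4865+1.6617 ≈ 0.1752
φ3=240.0° → target in arm frame (-0.1270, -0.0320)
  e−x'=0.2470;  (l²−L²−(e−x')²−y'²−z²)/2L = -0.2929
  γ=atan2(-0.3408,0.2470)=-0.9436;  ψ=arccos(-0.6960)=2.3406;  θ3=γ+ψ≈1.3969

θ₁ = 0.5238, θ₂ = 0.1752, θ₃ = 1.3969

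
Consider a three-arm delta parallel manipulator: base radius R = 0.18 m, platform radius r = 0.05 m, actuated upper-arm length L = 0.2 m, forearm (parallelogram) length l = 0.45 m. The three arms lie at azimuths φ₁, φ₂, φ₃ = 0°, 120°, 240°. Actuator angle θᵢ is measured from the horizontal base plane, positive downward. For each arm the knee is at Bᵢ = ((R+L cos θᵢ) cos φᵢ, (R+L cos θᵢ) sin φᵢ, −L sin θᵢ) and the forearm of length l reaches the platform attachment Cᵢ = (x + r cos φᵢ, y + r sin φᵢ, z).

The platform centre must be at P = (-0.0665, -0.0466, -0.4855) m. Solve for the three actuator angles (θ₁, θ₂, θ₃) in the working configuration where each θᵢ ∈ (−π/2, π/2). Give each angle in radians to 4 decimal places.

θ₁ = 0.9599, θ₂ = 0.7855, θ₃ = 0.5236

φ1=0.0° → target in arm frame (-0.0665, -0.0466)
  A cos θ + B sin θ = C:  0.1965·cos θ + -0.4855·sin θ = -0.2850
  θ1 = atan2(B,A) + arccos(C/0.5238) = 0.9599
arm 2 (φ=120.0°): x'=-0.0071, y'=0.0809
  e−x'=0.1371;  (l²−L²−(e−x')²−y'²−z²)/2L = -0.2464
  θ2 = atan2(B,A) + arccos(C/0.5045) = 0.7855
rotate P by −φ3: (0.0736, -0.0343, -0.4855)
  e−x'=0.0564;  (l²−L²−(e−x')²−y'²−z²)/2L = -0.1939
  √(A²+B²)=0.4888;  θ3 = -1.4552+1.9788 ≈ 0.5236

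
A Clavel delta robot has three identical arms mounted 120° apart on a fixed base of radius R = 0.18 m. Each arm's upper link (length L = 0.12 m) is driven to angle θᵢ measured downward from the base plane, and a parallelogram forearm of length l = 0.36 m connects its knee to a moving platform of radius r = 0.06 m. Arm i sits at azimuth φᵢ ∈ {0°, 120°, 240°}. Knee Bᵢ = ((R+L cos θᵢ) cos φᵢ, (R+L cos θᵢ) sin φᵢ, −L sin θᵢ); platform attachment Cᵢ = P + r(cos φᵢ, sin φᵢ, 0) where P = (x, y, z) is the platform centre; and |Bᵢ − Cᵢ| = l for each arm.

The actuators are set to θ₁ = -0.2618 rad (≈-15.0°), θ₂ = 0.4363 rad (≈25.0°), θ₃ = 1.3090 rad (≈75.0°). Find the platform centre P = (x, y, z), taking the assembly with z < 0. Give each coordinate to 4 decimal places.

arm 1 at φ=0.0°: (R−r)+L cos θ1 = 0.2359;  O1 = (0.2359, 0.0000, 0.0311)
O2 = (0.2288·cos120.0°, 0.2288·sin120.0°, -0.0507) = (-0.1144, 0.1981, -0.0507)
arm 3 at φ=240.0°: (R−r)+L cos θ3 = 0.1511;  O3 = (-0.0755, -0.1308, -0.1159)
eliminate P² terms by subtracting sphere 1 from 2 and 3
plane₁₂: -0.7006x+0.3962y+-0.1635z = -0.0017
det = 0.4301;  x = 0.0198+-0.3703z,  y = 0.0307+-0.2420z
quadratic in z: (1.1956)z²+(0.0831)z+(-0.0810)=0, √Δ=0.6279 → z ∈ {-0.2973, 0.2278}; z = -0.2973 (taking z<0)
x = 0.1299, y = 0.1026

(0.1299, 0.1026, -0.2973)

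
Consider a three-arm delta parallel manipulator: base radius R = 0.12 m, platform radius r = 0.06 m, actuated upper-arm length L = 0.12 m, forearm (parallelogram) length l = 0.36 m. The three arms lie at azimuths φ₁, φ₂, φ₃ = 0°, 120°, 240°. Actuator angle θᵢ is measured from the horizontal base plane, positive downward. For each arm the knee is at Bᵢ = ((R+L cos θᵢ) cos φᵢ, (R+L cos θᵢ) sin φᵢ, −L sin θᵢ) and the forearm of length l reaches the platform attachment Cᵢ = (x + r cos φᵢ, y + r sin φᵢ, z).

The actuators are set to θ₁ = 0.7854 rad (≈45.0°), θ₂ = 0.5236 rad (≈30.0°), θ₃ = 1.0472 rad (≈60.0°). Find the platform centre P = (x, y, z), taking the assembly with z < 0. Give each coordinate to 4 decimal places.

(0.0027, 0.0833, -0.4049)

S1 = (0.1449·cos0.0°, 0.1449·sin0.0°, -0.0849) = (0.1449, 0.0000, -0.0849)
arm 2 at φ=120.0°: ρ2 = 0.1639;  S2 = (-0.0820, 0.1420, -0.0600)
φ3=240.0°: virtual centre (-0.0600, -0.1039, -0.1039), radius l
|S₂|²−|S₁|² = 0.0023;  |S₃|²−|S₁|² = -0.0030
plane₁₂: -0.4536x+0.2839y+0.0497z = 0.0023
det = 0.2106;  x = 0.0018+-0.0024z,  y = 0.0109+-0.1788z
quadratic in z: (1.0320)z²+(0.1665)z+(-0.1018)=0, √Δ=0.6693 → z ∈ {-0.4049, 0.2436}; z = -0.4049 (taking z<0)
x = 0.0027, y = 0.0833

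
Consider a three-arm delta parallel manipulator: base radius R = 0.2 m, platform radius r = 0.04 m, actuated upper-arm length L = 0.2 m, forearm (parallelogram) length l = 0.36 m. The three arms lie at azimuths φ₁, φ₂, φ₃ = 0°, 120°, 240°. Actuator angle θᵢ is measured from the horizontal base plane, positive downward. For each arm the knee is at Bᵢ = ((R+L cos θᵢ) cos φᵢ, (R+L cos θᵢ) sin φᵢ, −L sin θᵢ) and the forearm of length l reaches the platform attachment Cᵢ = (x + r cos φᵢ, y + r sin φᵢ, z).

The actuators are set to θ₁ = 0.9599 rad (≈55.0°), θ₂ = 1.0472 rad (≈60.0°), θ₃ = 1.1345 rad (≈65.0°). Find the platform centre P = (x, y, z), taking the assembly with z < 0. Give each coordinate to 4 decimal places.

centre 1 = (0.2747·cos0.0°, 0.2747·sin0.0°, -0.1638) = (0.2747, 0.0000, -0.1638)
φ2=120.0°: virtual centre (-0.1300, 0.2252, -0.1732), radius l
centre 3 = (0.2445·cos240.0°, 0.2445·sin240.0°, -0.1813) = (-0.1223, -0.2118, -0.1813)
|centre ₂|²−|centre ₁|² = -0.0047;  |centre ₃|²−|centre ₁|² = -0.0097
[-0.8094 0.4503 -0.0188]·P = -0.0047;  [-0.7940 -0.4235 -0.0349]·P = -0.0097
Cramer: x(z) = 0.0091-0.0338z;  y(z) = 0.0058-0.0190z
sphere 1 gives Az²+Bz+C=0 with A=1.0015, B=0.3454, C=-0.0322;  B²−4AC=0.2481;  roots -0.4211, 0.0762;  negative root z = -0.4211
x = 0.0233, y = 0.0138

(0.0233, 0.0138, -0.4211)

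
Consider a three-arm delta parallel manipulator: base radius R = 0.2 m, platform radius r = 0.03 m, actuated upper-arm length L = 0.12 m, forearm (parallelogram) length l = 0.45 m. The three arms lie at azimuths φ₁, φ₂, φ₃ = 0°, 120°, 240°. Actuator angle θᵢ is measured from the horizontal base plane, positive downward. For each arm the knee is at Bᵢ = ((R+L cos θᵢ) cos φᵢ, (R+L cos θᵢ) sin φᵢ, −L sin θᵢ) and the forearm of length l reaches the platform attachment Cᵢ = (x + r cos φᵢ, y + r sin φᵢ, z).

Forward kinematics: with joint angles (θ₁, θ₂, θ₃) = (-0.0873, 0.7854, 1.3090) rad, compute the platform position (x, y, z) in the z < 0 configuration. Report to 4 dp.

O1 = (0.2895·cos0.0°, 0.2895·sin0.0°, 0.0105) = (0.2895, 0.0000, 0.0105)
arm 2 at φ=120.0°: (R−r)+L cos θ2 = 0.2549;  O2 = (-0.1274, 0.2207, -0.0849)
arm 3 at φ=240.0°: (R−r)+L cos θ3 = 0.2011;  O3 = (-0.1005, -0.1741, -0.1159)
eliminate P² terms by subtracting sphere 1 from 2 and 3
linear system: -0.8339x+0.4414y = -0.0118−-0.1906z; -0.7801x+-0.3482y = -0.0301−-0.2527z
Cramer: x(z) = 0.0274-0.2803z;  y(z) = 0.0250-0.0978z
sphere 1 gives Az²+Bz+C=0 with A=1.0881, B=0.1212, C=-0.1330;  B²−4AC=0.5938;  roots -0.4097, 0.2984;  negative root z = -0.4097
x = 0.1423, y = 0.0651

(0.1423, 0.0651, -0.4097)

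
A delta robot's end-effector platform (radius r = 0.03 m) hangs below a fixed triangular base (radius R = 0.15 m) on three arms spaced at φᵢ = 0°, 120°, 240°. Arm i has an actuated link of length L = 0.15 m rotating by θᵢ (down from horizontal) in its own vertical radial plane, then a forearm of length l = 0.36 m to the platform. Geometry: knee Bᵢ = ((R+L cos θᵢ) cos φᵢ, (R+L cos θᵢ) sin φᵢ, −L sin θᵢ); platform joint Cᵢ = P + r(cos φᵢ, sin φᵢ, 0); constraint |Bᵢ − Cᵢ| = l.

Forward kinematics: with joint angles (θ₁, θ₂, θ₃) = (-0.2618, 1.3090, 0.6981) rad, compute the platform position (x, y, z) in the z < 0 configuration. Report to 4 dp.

φ1=0.0°: virtual centre (0.2649, 0.0000, 0.0388), radius l
φ2=120.0°: virtual centre (-0.0794, 0.1375, -0.1449), radius l
arm 3 at φ=240.0°: (R−r)+L cos θ3 = 0.2349;  centre 3 = (-0.1175, -0.2034, -0.0964)
|centre ₂|²−|centre ₁|² = -0.0255;  |centre ₃|²−|centre ₁|² = -0.0072
plane₁₂: -0.6886x+0.2751y+-0.3674z = -0.0255
Cramer: x(z) = 0.0251-0.4564z;  y(z) = -0.0296+0.1931z
into |P−centre ₁|² = l²: 1.2456z² + 0.1298z + -0.0697 = 0;  Δ = 0.3643;  z = -0.2944 or 0.1902 → z<0 root = -0.2944
x = 0.1595, y = -0.0864

(0.1595, -0.0864, -0.2944)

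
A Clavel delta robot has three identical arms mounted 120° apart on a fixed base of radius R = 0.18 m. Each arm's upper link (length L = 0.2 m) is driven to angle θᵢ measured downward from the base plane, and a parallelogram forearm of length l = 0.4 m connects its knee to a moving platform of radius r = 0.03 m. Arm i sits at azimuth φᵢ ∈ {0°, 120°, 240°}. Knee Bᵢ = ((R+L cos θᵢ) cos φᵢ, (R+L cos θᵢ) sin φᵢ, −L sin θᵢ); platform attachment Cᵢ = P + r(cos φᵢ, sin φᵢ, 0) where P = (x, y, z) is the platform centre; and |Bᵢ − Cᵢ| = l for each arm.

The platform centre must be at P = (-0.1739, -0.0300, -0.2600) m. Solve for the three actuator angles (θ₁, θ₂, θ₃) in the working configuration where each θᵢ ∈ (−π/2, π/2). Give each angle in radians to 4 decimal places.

rotate P by −φ1: (-0.1739, -0.0300, -0.2600)
  A cos θ + B sin θ = C:  0.3239·cos θ + -0.2600·sin θ = -0.1335
  θ1 = atan2(B,A) + arccos(C/0.4153) = 1.2217
rotate P by −φ2: (0.0610, 0.1656, -0.2600)
  A cos θ + B sin θ = C:  0.0890·cos θ + -0.2600·sin θ = 0.0426
  θ2 = atan2(B,A) + arccos(C/0.2748) = 0.1742
arm 3 (φ=240.0°): x'=0.1129, y'=-0.1356
  A=0.0371, B=-0.2600, C=(l²−L²−A²−y'²−z²)/(2L)=0.0816
  √(A²+B²)=0.2626;  θ3 = -1.4292+1.2549 ≈ -0.1743

θ₁ = 1.2217, θ₂ = 0.1742, θ₃ = -0.1743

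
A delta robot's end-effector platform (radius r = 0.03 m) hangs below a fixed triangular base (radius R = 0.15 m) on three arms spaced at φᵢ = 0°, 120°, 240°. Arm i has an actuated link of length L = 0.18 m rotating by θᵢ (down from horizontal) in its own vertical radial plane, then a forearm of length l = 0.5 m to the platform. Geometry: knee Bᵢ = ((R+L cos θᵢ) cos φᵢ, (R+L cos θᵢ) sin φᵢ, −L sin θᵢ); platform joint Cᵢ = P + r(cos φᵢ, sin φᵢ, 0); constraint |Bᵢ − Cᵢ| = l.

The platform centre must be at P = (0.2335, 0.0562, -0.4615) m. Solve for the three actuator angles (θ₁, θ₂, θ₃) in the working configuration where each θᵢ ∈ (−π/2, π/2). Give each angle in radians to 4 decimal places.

θ₁ = -0.1743, θ₂ = 0.8730, θ₃ = 1.1346

rotate P by −φ1: (0.2335, 0.0562, -0.4615)
  e−x'=-0.1135;  (l²−L²−(e−x')²−y'²−z²)/2L = -0.0317
  θ1 = atan2(B,A) + arccos(C/0.4753) = -0.1743
arm 2 (φ=120.0°): x'=-0.0681, y'=-0.2303
  e−x'=0.1881;  (l²−L²−(e−x')²−y'²−z²)/2L = -0.2328
  θ2 = atan2(B,A) + arccos(C/0.4984) = 0.8730
arm 3 (φ=240.0°): x'=-0.1654, y'=0.1741
  e−x'=0.2854;  (l²−L²−(e−x')²−y'²−z²)/2L = -0.2977
  γ=atan2(-0.4615,0.2854)=-1.0169;  ψ=arccos(-0.5486)=2.1515;  θ3=γ+ψ≈1.1346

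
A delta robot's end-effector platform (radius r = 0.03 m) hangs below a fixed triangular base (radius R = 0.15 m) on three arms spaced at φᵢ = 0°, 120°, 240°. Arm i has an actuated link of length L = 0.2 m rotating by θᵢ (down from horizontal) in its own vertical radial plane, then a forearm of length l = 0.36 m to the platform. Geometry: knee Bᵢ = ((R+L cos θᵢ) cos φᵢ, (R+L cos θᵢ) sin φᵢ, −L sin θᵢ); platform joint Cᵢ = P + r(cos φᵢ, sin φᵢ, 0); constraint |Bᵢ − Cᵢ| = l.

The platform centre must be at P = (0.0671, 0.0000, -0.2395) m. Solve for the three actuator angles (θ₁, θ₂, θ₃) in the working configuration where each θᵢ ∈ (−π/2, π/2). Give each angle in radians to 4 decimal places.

φ1=0.0° → target in arm frame (0.0671, 0.0000)
  A cos θ + B sin θ = C:  0.0529·cos θ + -0.2395·sin θ = 0.0736
  √(A²+B²)=0.2453;  θ1 = -1.3534+1.2660 ≈ -0.0874
arm 2 (φ=120.0°): x'=-0.0335, y'=-0.0581
  A cos θ + B sin θ = C:  0.1535·cos θ + -0.2395·sin θ = 0.0132
  √(A²+B²)=0.2845;  θ2 = -1.0007+1.5243 ≈ 0.5237
arm 3 (φ=240.0°): x'=-0.0336, y'=0.0581
  A=0.1536, B=-0.2395, C=(l²−L²−A²−y'²−z²)/(2L)=0.0132
  γ=atan2(-0.2395,0.1536)=-1.0007;  ψ=arccos(0.0464)=1.5243;  θ3=γ+ψ≈0.5237

θ₁ = -0.0874, θ₂ = 0.5237, θ₃ = 0.5237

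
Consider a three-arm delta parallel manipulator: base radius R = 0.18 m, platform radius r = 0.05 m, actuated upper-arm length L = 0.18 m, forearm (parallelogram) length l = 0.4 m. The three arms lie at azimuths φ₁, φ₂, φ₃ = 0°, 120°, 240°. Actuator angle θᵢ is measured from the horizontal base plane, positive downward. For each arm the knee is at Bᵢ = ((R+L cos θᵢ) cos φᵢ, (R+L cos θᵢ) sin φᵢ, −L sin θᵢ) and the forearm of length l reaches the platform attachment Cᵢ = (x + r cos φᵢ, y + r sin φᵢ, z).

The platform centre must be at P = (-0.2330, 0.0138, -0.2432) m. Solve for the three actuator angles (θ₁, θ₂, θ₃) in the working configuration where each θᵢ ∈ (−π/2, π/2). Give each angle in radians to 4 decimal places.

φ1=0.0° → target in arm frame (-0.2330, 0.0138)
  e−x'=0.3630;  (l²−L²−(e−x')²−y'²−z²)/2L = -0.1764
  θ1 = atan2(B,A) + arccos(C/0.4369) = 1.3961
rotate P by −φ2: (0.1285, 0.1949, -0.2432)
  A=0.0015, B=-0.2432, C=(l²−L²−A²−y'²−z²)/(2L)=0.0846
  θ2 = atan2(B,A) + arccos(C/0.2432) = -0.3491
arm 3 (φ=240.0°): x'=0.1045, y'=-0.2087
  e−x'=0.0255;  (l²−L²−(e−x')²−y'²−z²)/2L = 0.0674
  √(A²+B²)=0.2445;  θ3 = -1.4665+1.2916 ≈ -0.1749

θ₁ = 1.3961, θ₂ = -0.3491, θ₃ = -0.1749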